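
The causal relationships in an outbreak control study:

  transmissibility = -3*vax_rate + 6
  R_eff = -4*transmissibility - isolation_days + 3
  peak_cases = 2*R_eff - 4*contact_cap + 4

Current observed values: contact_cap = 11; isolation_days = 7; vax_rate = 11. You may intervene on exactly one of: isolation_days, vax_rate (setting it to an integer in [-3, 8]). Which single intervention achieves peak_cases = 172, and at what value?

set isolation_days = 5

Intervening on isolation_days: with other inputs at their observed values, peak_cases = -2*isolation_days + 182. Solving for 172 gives isolation_days = 5, within [-3, 8].
Intervening on vax_rate: peak_cases = 24*vax_rate - 96. Reaching 172 requires vax_rate = 67/6, not an integer.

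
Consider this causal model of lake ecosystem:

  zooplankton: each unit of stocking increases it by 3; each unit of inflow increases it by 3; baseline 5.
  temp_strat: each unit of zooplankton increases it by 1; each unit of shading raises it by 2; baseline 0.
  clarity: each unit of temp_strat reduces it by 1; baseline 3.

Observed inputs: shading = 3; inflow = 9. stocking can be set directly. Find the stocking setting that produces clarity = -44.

Substituting into the zooplankton equation gives zooplankton = 3*stocking + 32.
Substituting into the temp_strat equation gives temp_strat = 3*stocking + 38.
Substituting into the clarity equation gives clarity = -3*stocking - 35.
Solve -3*stocking - 35 = -44: stocking = (-44 + 35) / -3 = 3.

stocking = 3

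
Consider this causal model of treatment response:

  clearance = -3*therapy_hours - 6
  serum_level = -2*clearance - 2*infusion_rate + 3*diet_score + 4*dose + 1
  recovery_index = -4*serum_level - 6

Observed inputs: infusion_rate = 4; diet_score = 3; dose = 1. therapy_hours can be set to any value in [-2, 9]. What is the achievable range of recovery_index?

-294 to -30

Substituting into the serum_level equation gives serum_level = 6*therapy_hours + 18.
Substituting into the recovery_index equation gives recovery_index = -24*therapy_hours - 78.
Linear in therapy_hours, so extremes are at the endpoints: therapy_hours = -2 gives recovery_index = -30; therapy_hours = 9 gives recovery_index = -294.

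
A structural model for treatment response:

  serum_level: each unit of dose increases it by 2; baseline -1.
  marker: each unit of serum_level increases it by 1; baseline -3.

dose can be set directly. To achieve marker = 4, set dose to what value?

dose = 4

Substituting into the marker equation gives marker = 2*dose - 4.
Solve 2*dose - 4 = 4: dose = (4 + 4) / 2 = 4.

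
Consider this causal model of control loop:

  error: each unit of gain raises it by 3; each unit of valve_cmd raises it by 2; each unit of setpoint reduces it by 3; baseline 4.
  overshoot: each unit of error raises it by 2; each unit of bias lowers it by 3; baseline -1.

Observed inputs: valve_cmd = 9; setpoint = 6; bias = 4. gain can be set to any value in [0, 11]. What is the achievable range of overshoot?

Substituting into the error equation gives error = 3*gain + 4.
This gives overshoot = 6*gain - 5.
Linear in gain, so extremes are at the endpoints: gain = 0 gives overshoot = -5; gain = 11 gives overshoot = 61.

-5 to 61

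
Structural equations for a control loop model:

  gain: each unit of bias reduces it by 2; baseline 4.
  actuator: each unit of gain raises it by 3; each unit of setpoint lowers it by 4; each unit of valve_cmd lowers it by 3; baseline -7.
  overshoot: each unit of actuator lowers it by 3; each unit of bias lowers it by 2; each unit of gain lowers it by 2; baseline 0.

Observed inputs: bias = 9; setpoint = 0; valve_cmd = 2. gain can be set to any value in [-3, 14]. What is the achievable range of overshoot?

-133 to 54

Intervening on gain fixes its value directly, overriding its dependence on bias.
Substituting into the actuator equation gives actuator = 3*gain - 13.
Substituting into the overshoot equation gives overshoot = -11*gain + 21.
Linear in gain, so extremes are at the endpoints: gain = -3 gives overshoot = 54; gain = 14 gives overshoot = -133.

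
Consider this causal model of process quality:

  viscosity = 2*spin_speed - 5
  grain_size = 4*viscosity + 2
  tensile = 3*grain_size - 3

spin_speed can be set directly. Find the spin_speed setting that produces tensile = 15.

spin_speed = 3

Substituting into the grain_size equation gives grain_size = 8*spin_speed - 18.
tensile becomes 24*spin_speed - 57.
Solve 24*spin_speed - 57 = 15: spin_speed = (15 + 57) / 24 = 3.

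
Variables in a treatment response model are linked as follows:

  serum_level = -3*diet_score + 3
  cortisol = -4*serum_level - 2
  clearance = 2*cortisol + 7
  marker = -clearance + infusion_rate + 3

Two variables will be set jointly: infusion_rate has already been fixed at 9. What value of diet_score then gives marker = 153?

diet_score = -5

With infusion_rate held at 9:
Substituting into the cortisol equation gives cortisol = 12*diet_score - 14.
Substituting into the clearance equation gives clearance = 24*diet_score - 21.
marker becomes -24*diet_score + 33.
Solve -24*diet_score + 33 = 153: diet_score = (153 - 33) / -24 = -5.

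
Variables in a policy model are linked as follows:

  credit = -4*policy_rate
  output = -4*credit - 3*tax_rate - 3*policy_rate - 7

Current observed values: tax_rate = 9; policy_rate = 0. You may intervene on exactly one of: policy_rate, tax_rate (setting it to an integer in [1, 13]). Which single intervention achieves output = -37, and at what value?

Intervening on policy_rate: output = 13*policy_rate - 34. Reaching -37 requires policy_rate = -3/13, not an integer.
Intervening on tax_rate: with other inputs at their observed values, output = -3*tax_rate - 7. Solving for -37 gives tax_rate = 10, within [1, 13].

set tax_rate = 10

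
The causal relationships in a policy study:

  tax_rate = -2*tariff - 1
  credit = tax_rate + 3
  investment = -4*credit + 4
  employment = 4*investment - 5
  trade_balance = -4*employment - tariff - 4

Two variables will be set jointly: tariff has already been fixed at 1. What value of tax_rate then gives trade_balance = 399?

tax_rate = 4

With tariff held at 1:
Intervening on tax_rate fixes its value directly, overriding its dependence on tariff.
Substituting into the investment equation gives investment = -4*tax_rate - 8.
Substituting into the employment equation gives employment = -16*tax_rate - 37.
This gives trade_balance = 64*tax_rate + 143.
Solve 64*tax_rate + 143 = 399: tax_rate = (399 - 143) / 64 = 4.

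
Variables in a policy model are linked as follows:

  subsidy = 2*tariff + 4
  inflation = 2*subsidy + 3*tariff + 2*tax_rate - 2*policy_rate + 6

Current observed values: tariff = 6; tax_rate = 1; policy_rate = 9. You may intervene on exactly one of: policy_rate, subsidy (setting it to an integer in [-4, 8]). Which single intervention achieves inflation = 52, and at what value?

Intervening on policy_rate: with other inputs at their observed values, inflation = -2*policy_rate + 58. Solving for 52 gives policy_rate = 3, within [-4, 8].
Intervening on subsidy: inflation = 2*subsidy + 8. Reaching 52 requires subsidy = 22, outside [-4, 8].

set policy_rate = 3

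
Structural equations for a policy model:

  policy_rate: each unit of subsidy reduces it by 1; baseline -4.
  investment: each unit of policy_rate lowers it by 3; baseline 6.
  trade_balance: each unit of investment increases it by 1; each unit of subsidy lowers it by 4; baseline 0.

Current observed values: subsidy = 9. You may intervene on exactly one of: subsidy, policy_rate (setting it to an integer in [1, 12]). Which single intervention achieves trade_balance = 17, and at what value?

Intervening on subsidy: with other inputs at their observed values, trade_balance = -subsidy + 18. Solving for 17 gives subsidy = 1, within [1, 12].
Intervening on policy_rate: trade_balance = -3*policy_rate - 30. Reaching 17 requires policy_rate = -47/3, not an integer.

set subsidy = 1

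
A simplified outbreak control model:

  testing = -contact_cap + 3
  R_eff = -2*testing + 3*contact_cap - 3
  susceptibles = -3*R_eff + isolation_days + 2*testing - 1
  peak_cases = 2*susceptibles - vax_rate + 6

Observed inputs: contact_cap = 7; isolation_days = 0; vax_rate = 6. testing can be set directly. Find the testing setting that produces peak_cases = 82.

testing = 12

Intervening on testing fixes its value directly, overriding its dependence on contact_cap.
Substituting into the R_eff equation gives R_eff = -2*testing + 18.
This gives susceptibles = 8*testing - 55.
So peak_cases = 16*testing - 110.
Solve 16*testing - 110 = 82: testing = (82 + 110) / 16 = 12.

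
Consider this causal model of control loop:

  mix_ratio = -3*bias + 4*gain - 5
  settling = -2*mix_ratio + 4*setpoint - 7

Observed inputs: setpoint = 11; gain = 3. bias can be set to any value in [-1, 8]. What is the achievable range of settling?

17 to 71

Substituting into the mix_ratio equation gives mix_ratio = -3*bias + 7.
settling becomes 6*bias + 23.
Linear in bias, so extremes are at the endpoints: bias = -1 gives settling = 17; bias = 8 gives settling = 71.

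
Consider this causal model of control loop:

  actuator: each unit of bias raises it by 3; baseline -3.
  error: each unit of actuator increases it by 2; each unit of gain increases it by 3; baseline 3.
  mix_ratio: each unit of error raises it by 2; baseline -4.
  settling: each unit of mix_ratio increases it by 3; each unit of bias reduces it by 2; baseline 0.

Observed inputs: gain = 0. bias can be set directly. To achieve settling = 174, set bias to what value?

Substituting into the error equation gives error = 6*bias - 3.
This gives mix_ratio = 12*bias - 10.
Substituting into the settling equation gives settling = 34*bias - 30.
Solve 34*bias - 30 = 174: bias = (174 + 30) / 34 = 6.

bias = 6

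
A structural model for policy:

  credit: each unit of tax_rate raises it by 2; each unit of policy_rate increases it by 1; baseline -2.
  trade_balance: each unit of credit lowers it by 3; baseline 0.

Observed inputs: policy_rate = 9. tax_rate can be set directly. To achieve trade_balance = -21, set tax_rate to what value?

tax_rate = 0

Substituting into the credit equation gives credit = 2*tax_rate + 7.
Substituting into the trade_balance equation gives trade_balance = -6*tax_rate - 21.
Solve -6*tax_rate - 21 = -21: tax_rate = (-21 + 21) / -6 = 0.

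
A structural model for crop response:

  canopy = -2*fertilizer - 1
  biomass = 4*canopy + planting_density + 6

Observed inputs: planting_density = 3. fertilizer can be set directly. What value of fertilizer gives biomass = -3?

fertilizer = 1

Substituting into the biomass equation gives biomass = -8*fertilizer + 5.
Solve -8*fertilizer + 5 = -3: fertilizer = (-3 - 5) / -8 = 1.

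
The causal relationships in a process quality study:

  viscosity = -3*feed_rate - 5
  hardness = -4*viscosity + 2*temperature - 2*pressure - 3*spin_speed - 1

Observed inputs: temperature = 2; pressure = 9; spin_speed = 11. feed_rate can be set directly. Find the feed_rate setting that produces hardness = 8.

feed_rate = 3

Substituting into the hardness equation gives hardness = 12*feed_rate - 28.
Solve 12*feed_rate - 28 = 8: feed_rate = (8 + 28) / 12 = 3.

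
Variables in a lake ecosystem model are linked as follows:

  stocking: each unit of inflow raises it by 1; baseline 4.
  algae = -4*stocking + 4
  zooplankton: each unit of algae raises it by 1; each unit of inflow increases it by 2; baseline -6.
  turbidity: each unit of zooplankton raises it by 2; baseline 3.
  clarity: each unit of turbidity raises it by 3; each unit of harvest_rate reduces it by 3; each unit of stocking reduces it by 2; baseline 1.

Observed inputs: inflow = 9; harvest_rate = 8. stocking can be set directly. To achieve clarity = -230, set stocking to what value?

stocking = 12

Intervening on stocking fixes its value directly, overriding its dependence on inflow.
Substituting into the zooplankton equation gives zooplankton = -4*stocking + 16.
turbidity becomes -8*stocking + 35.
This gives clarity = -26*stocking + 82.
Solve -26*stocking + 82 = -230: stocking = (-230 - 82) / -26 = 12.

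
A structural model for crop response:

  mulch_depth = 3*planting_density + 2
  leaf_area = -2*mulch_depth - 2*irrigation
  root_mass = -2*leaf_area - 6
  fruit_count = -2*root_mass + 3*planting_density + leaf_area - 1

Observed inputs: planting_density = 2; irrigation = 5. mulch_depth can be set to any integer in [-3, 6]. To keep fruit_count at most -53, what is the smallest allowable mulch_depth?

Intervening on mulch_depth fixes its value directly, overriding its dependence on planting_density.
Substituting into the leaf_area equation gives leaf_area = -2*mulch_depth - 10.
This gives root_mass = 4*mulch_depth + 14.
This gives fruit_count = -10*mulch_depth - 33.
Require -10*mulch_depth - 33 ≤ -53, so mulch_depth ≥ 2.
The smallest integer in [-3, 6] satisfying this is 2.

mulch_depth = 2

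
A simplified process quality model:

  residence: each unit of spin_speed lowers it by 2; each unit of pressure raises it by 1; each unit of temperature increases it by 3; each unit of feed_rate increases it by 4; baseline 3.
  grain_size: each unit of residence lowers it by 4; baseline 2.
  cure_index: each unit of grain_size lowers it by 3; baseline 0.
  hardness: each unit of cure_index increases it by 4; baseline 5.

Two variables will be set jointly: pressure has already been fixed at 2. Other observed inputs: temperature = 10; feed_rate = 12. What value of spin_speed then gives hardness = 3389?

With pressure held at 2:
Substituting into the residence equation gives residence = -2*spin_speed + 83.
Substituting into the grain_size equation gives grain_size = 8*spin_speed - 330.
Substituting into the cure_index equation gives cure_index = -24*spin_speed + 990.
This gives hardness = -96*spin_speed + 3965.
Solve -96*spin_speed + 3965 = 3389: spin_speed = (3389 - 3965) / -96 = 6.

spin_speed = 6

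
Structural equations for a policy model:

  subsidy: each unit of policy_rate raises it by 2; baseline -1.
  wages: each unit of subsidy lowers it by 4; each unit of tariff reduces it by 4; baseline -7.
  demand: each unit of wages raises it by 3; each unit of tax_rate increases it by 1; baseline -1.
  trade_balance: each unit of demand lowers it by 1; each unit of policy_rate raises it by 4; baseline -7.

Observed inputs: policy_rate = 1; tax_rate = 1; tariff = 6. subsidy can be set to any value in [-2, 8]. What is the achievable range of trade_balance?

66 to 186

Intervening on subsidy fixes its value directly, overriding its dependence on policy_rate.
Substituting into the wages equation gives wages = -4*subsidy - 31.
demand becomes -12*subsidy - 93.
Substituting into the trade_balance equation gives trade_balance = 12*subsidy + 90.
Linear in subsidy, so extremes are at the endpoints: subsidy = -2 gives trade_balance = 66; subsidy = 8 gives trade_balance = 186.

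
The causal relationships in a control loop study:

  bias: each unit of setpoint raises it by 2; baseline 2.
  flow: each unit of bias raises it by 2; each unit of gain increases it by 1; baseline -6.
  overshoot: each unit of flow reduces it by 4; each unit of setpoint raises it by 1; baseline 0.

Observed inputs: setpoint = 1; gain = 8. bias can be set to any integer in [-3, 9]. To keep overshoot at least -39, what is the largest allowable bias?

Intervening on bias fixes its value directly, overriding its dependence on setpoint.
Substituting into the flow equation gives flow = 2*bias + 2.
Substituting into the overshoot equation gives overshoot = -8*bias - 7.
Require -8*bias - 7 ≥ -39, so bias ≤ 4.
The largest integer in [-3, 9] satisfying this is 4.

bias = 4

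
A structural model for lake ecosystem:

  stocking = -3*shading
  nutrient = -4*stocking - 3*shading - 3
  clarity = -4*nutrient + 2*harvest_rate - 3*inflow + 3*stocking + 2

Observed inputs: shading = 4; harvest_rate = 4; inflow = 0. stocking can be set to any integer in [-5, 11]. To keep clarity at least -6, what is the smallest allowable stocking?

Intervening on stocking fixes its value directly, overriding its dependence on shading.
Substituting into the nutrient equation gives nutrient = -4*stocking - 15.
Substituting into the clarity equation gives clarity = 19*stocking + 70.
Require 19*stocking + 70 ≥ -6, so stocking ≥ -4.
The smallest integer in [-5, 11] satisfying this is -4.

stocking = -4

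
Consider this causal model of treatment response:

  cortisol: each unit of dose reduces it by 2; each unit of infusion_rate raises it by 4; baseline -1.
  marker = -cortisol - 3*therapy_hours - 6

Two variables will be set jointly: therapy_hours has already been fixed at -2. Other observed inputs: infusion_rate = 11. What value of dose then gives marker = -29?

dose = 7

With therapy_hours held at -2:
Substituting into the cortisol equation gives cortisol = -2*dose + 43.
Substituting into the marker equation gives marker = 2*dose - 43.
Solve 2*dose - 43 = -29: dose = (-29 + 43) / 2 = 7.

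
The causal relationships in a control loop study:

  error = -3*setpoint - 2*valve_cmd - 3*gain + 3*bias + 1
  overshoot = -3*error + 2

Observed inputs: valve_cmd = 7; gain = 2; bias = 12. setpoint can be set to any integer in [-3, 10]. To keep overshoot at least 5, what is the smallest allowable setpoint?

Substituting into the error equation gives error = -3*setpoint + 17.
Substituting into the overshoot equation gives overshoot = 9*setpoint - 49.
Require 9*setpoint - 49 ≥ 5, so setpoint ≥ 6.
The smallest integer in [-3, 10] satisfying this is 6.

setpoint = 6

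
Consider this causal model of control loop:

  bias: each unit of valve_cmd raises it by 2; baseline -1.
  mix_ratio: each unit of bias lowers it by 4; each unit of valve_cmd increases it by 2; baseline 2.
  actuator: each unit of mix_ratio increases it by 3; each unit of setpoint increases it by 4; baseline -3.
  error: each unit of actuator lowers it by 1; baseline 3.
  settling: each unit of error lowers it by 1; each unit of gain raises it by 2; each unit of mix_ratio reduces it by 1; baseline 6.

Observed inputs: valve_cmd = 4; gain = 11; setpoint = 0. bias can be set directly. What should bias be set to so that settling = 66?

Intervening on bias fixes its value directly, overriding its dependence on valve_cmd.
Substituting into the mix_ratio equation gives mix_ratio = -4*bias + 10.
Substituting into the actuator equation gives actuator = -12*bias + 27.
Substituting into the error equation gives error = 12*bias - 24.
settling becomes -8*bias + 42.
Solve -8*bias + 42 = 66: bias = (66 - 42) / -8 = -3.

bias = -3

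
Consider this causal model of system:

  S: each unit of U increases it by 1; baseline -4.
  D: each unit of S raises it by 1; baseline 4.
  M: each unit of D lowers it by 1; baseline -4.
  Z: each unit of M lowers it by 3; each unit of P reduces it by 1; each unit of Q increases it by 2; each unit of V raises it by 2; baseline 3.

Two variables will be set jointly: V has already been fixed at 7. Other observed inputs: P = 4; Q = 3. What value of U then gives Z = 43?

U = 4

With V held at 7:
Substituting into the D equation gives D = U.
So M = -U - 4.
So Z = 3*U + 31.
Solve 3*U + 31 = 43: U = (43 - 31) / 3 = 4.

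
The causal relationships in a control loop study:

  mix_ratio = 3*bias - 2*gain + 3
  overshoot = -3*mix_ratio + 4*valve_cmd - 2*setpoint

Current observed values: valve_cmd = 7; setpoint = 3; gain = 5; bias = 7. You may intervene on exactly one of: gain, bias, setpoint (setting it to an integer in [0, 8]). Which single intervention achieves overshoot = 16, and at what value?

set bias = 3

Intervening on gain: overshoot = 6*gain - 50. Reaching 16 requires gain = 11, outside [0, 8].
Intervening on bias: with other inputs at their observed values, overshoot = -9*bias + 43. Solving for 16 gives bias = 3, within [0, 8].
Intervening on setpoint: overshoot = -2*setpoint - 14. Reaching 16 requires setpoint = -15, outside [0, 8].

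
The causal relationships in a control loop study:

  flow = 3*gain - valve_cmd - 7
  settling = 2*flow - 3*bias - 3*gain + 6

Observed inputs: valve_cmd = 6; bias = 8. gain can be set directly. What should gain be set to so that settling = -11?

gain = 11

Substituting into the flow equation gives flow = 3*gain - 13.
This gives settling = 3*gain - 44.
Solve 3*gain - 44 = -11: gain = (-11 + 44) / 3 = 11.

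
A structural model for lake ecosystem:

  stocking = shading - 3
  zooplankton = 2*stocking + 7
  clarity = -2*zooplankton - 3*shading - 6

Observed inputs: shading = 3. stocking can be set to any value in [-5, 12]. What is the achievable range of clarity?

Intervening on stocking fixes its value directly, overriding its dependence on shading.
Substituting into the clarity equation gives clarity = -4*stocking - 29.
Linear in stocking, so extremes are at the endpoints: stocking = -5 gives clarity = -9; stocking = 12 gives clarity = -77.

-77 to -9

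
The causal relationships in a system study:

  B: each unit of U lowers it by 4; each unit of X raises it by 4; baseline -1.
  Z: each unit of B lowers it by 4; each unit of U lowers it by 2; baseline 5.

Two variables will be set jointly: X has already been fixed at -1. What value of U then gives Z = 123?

U = 7

With X held at -1:
Substituting into the B equation gives B = -4*U - 5.
So Z = 14*U + 25.
Solve 14*U + 25 = 123: U = (123 - 25) / 14 = 7.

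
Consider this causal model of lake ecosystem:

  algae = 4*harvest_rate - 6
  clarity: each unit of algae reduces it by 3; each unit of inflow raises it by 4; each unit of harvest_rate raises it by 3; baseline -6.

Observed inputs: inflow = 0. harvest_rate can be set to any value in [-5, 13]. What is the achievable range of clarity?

-105 to 57

Substituting into the clarity equation gives clarity = -9*harvest_rate + 12.
Linear in harvest_rate, so extremes are at the endpoints: harvest_rate = -5 gives clarity = 57; harvest_rate = 13 gives clarity = -105.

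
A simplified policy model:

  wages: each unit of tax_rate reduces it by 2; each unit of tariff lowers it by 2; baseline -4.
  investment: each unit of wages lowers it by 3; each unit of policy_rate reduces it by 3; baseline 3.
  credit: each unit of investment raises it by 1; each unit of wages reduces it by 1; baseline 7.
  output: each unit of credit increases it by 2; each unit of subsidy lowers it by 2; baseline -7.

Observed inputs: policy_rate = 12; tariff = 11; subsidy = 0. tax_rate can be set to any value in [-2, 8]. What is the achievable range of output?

117 to 277

Substituting into the wages equation gives wages = -2*tax_rate - 26.
Substituting into the investment equation gives investment = 6*tax_rate + 45.
Substituting into the credit equation gives credit = 8*tax_rate + 78.
output becomes 16*tax_rate + 149.
Linear in tax_rate, so extremes are at the endpoints: tax_rate = -2 gives output = 117; tax_rate = 8 gives output = 277.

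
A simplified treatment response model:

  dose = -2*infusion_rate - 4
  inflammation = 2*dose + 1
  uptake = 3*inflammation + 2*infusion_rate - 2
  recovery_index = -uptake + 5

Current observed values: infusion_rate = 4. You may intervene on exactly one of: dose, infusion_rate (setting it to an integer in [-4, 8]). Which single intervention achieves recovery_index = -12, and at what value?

Intervening on dose: recovery_index = -6*dose - 4. Reaching -12 requires dose = 4/3, not an integer.
Intervening on infusion_rate: with other inputs at their observed values, recovery_index = 10*infusion_rate + 28. Solving for -12 gives infusion_rate = -4, within [-4, 8].

set infusion_rate = -4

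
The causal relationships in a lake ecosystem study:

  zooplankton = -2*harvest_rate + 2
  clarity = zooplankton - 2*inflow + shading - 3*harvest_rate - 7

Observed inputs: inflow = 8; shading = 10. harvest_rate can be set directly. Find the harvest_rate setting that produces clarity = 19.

harvest_rate = -6

Substituting into the clarity equation gives clarity = -5*harvest_rate - 11.
Solve -5*harvest_rate - 11 = 19: harvest_rate = (19 + 11) / -5 = -6.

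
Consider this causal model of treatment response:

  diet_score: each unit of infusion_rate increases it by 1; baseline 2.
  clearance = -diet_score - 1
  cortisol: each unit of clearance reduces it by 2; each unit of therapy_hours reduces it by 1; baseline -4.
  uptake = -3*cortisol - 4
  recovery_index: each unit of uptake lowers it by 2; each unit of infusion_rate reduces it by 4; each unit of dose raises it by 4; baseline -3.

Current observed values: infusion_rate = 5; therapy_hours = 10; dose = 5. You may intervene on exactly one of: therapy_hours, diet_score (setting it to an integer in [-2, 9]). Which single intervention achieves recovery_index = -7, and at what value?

Intervening on therapy_hours: recovery_index = -6*therapy_hours + 77. Reaching -7 requires therapy_hours = 14, outside [-2, 9].
Intervening on diet_score: with other inputs at their observed values, recovery_index = 12*diet_score - 67. Solving for -7 gives diet_score = 5, within [-2, 9].

set diet_score = 5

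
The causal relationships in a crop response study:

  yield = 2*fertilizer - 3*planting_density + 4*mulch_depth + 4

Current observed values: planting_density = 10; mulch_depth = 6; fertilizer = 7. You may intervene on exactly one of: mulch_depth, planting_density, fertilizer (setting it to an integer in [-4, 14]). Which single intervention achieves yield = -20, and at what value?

set mulch_depth = -2

Intervening on mulch_depth: with other inputs at their observed values, yield = 4*mulch_depth - 12. Solving for -20 gives mulch_depth = -2, within [-4, 14].
Intervening on planting_density: yield = -3*planting_density + 42. Reaching -20 requires planting_density = 62/3, not an integer.
Intervening on fertilizer: yield = 2*fertilizer - 2. Reaching -20 requires fertilizer = -9, outside [-4, 14].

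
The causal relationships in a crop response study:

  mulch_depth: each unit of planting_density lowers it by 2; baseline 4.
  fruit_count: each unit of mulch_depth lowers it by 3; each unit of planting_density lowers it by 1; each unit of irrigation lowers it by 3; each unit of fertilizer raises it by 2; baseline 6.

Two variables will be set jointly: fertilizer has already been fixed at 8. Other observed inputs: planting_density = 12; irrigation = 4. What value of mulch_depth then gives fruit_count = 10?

With fertilizer held at 8:
Intervening on mulch_depth fixes its value directly, overriding its dependence on planting_density.
Substituting into the fruit_count equation gives fruit_count = -3*mulch_depth - 2.
Solve -3*mulch_depth - 2 = 10: mulch_depth = (10 + 2) / -3 = -4.

mulch_depth = -4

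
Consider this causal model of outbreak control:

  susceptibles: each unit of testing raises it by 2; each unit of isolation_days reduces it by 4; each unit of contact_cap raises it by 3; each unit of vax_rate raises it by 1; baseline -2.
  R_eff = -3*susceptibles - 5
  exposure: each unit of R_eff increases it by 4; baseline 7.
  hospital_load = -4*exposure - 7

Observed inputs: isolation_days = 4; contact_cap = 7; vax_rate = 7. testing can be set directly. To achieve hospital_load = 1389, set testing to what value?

Substituting into the susceptibles equation gives susceptibles = 2*testing + 10.
This gives R_eff = -6*testing - 35.
exposure becomes -24*testing - 133.
This gives hospital_load = 96*testing + 525.
Solve 96*testing + 525 = 1389: testing = (1389 - 525) / 96 = 9.

testing = 9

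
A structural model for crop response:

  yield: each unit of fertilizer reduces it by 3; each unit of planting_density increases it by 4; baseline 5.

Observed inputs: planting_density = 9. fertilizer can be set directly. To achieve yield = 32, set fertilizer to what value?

fertilizer = 3

Substituting into the yield equation gives yield = -3*fertilizer + 41.
Solve -3*fertilizer + 41 = 32: fertilizer = (32 - 41) / -3 = 3.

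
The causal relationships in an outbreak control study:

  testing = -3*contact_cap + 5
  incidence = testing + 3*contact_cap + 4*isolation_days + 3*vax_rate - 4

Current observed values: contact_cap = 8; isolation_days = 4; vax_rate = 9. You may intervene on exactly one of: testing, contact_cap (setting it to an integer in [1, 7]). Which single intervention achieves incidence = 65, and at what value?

Intervening on testing: with other inputs at their observed values, incidence = testing + 63. Solving for 65 gives testing = 2, within [1, 7].
Intervening on contact_cap: the paths from contact_cap to incidence cancel (net effect zero), leaving incidence = 44; 65 is unreachable this way.

set testing = 2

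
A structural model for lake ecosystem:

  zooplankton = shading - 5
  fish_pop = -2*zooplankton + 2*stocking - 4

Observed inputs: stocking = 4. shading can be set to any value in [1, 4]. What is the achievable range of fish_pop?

6 to 12

Substituting into the fish_pop equation gives fish_pop = -2*shading + 14.
Linear in shading, so extremes are at the endpoints: shading = 1 gives fish_pop = 12; shading = 4 gives fish_pop = 6.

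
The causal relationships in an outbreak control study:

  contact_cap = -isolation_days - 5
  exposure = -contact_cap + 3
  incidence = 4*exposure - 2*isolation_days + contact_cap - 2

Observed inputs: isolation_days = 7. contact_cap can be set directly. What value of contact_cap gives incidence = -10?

Intervening on contact_cap fixes its value directly, overriding its dependence on isolation_days.
Substituting into the incidence equation gives incidence = -3*contact_cap - 4.
Solve -3*contact_cap - 4 = -10: contact_cap = (-10 + 4) / -3 = 2.

contact_cap = 2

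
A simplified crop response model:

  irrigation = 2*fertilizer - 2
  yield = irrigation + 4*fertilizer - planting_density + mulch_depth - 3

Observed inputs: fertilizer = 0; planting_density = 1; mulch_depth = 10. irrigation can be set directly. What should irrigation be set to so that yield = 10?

irrigation = 4

Intervening on irrigation fixes its value directly, overriding its dependence on fertilizer.
Substituting into the yield equation gives yield = irrigation + 6.
Solve irrigation + 6 = 10: irrigation = (10 - 6) / 1 = 4.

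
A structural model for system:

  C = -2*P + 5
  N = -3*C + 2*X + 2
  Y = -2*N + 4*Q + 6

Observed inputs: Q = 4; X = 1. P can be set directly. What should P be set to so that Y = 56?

Substituting into the N equation gives N = 6*P - 11.
So Y = -12*P + 44.
Solve -12*P + 44 = 56: P = (56 - 44) / -12 = -1.

P = -1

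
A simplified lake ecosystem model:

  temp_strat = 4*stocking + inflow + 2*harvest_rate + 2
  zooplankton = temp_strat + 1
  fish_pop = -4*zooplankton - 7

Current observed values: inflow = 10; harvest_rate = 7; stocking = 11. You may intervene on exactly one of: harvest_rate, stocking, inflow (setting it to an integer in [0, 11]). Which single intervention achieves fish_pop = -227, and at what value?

set stocking = 7

Intervening on harvest_rate: fish_pop = -8*harvest_rate - 235. Reaching -227 requires harvest_rate = -1, outside [0, 11].
Intervening on stocking: with other inputs at their observed values, fish_pop = -16*stocking - 115. Solving for -227 gives stocking = 7, within [0, 11].
Intervening on inflow: fish_pop = -4*inflow - 251. Reaching -227 requires inflow = -6, outside [0, 11].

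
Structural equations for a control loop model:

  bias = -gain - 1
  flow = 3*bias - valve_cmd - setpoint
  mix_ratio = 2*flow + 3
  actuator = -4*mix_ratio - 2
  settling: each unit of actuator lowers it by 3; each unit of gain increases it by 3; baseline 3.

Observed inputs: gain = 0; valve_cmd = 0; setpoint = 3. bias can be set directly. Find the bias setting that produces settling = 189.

bias = 3

Intervening on bias fixes its value directly, overriding its dependence on gain.
Substituting into the flow equation gives flow = 3*bias - 3.
Substituting into the mix_ratio equation gives mix_ratio = 6*bias - 3.
This gives actuator = -24*bias + 10.
Substituting into the settling equation gives settling = 72*bias - 27.
Solve 72*bias - 27 = 189: bias = (189 + 27) / 72 = 3.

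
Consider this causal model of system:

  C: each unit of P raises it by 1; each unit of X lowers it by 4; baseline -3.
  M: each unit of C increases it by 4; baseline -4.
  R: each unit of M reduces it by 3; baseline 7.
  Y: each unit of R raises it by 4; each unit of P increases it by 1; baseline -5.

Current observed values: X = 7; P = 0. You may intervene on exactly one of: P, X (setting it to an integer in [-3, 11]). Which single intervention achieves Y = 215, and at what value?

Intervening on P: Y = -47*P + 1559. Reaching 215 requires P = 1344/47, not an integer.
Intervening on X: with other inputs at their observed values, Y = 192*X + 215. Solving for 215 gives X = 0, within [-3, 11].

set X = 0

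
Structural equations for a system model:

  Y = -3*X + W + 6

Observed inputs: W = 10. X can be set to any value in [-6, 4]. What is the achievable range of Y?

4 to 34

Substituting into the Y equation gives Y = -3*X + 16.
Linear in X, so extremes are at the endpoints: X = -6 gives Y = 34; X = 4 gives Y = 4.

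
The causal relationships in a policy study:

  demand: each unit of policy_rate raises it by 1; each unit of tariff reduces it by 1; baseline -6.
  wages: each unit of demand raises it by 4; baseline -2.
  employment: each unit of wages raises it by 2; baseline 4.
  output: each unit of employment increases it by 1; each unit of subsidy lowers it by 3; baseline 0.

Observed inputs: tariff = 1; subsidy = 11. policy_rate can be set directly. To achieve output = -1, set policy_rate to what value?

policy_rate = 11

Substituting into the demand equation gives demand = policy_rate - 7.
So wages = 4*policy_rate - 30.
This gives employment = 8*policy_rate - 56.
Substituting into the output equation gives output = 8*policy_rate - 89.
Solve 8*policy_rate - 89 = -1: policy_rate = (-1 + 89) / 8 = 11.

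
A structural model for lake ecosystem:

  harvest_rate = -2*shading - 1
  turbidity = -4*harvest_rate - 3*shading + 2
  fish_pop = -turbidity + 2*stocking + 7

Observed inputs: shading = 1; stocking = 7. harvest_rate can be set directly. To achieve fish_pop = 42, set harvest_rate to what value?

Intervening on harvest_rate fixes its value directly, overriding its dependence on shading.
Substituting into the turbidity equation gives turbidity = -4*harvest_rate - 1.
Substituting into the fish_pop equation gives fish_pop = 4*harvest_rate + 22.
Solve 4*harvest_rate + 22 = 42: harvest_rate = (42 - 22) / 4 = 5.

harvest_rate = 5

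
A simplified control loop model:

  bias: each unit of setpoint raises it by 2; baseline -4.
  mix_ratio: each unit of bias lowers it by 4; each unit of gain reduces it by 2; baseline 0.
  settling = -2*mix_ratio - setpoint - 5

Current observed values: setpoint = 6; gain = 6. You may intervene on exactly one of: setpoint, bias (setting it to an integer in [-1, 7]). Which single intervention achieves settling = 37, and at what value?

set bias = 3

Intervening on setpoint: settling = 15*setpoint - 13. Reaching 37 requires setpoint = 10/3, not an integer.
Intervening on bias: with other inputs at their observed values, settling = 8*bias + 13. Solving for 37 gives bias = 3, within [-1, 7].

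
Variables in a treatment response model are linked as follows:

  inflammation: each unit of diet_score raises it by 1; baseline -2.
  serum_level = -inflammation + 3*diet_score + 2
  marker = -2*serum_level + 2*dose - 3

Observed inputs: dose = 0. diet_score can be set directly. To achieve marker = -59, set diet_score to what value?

Substituting into the serum_level equation gives serum_level = 2*diet_score + 4.
This gives marker = -4*diet_score - 11.
Solve -4*diet_score - 11 = -59: diet_score = (-59 + 11) / -4 = 12.

diet_score = 12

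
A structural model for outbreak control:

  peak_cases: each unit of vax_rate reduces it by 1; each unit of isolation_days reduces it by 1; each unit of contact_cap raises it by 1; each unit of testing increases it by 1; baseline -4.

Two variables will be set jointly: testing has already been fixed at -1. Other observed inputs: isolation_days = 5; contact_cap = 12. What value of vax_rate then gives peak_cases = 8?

With testing held at -1:
Substituting into the peak_cases equation gives peak_cases = -vax_rate + 2.
Solve -vax_rate + 2 = 8: vax_rate = (8 - 2) / -1 = -6.

vax_rate = -6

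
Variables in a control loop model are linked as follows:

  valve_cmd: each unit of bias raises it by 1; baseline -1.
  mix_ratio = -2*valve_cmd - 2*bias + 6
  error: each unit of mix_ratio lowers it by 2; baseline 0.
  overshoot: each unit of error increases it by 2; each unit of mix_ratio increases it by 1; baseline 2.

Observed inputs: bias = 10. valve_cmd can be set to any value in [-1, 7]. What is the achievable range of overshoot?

38 to 86

Intervening on valve_cmd fixes its value directly, overriding its dependence on bias.
Substituting into the mix_ratio equation gives mix_ratio = -2*valve_cmd - 14.
error becomes 4*valve_cmd + 28.
So overshoot = 6*valve_cmd + 44.
Linear in valve_cmd, so extremes are at the endpoints: valve_cmd = -1 gives overshoot = 38; valve_cmd = 7 gives overshoot = 86.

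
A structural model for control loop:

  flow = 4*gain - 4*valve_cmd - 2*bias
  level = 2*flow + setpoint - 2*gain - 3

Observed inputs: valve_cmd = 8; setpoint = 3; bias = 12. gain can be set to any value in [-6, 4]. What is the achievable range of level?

Substituting into the flow equation gives flow = 4*gain - 56.
Substituting into the level equation gives level = 6*gain - 112.
Linear in gain, so extremes are at the endpoints: gain = -6 gives level = -148; gain = 4 gives level = -88.

-148 to -88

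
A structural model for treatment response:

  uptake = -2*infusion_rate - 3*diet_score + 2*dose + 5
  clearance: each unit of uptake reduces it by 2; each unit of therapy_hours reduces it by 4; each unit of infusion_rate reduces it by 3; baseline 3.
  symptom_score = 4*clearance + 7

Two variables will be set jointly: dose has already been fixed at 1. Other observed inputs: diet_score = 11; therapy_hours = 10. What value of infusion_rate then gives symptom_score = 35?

infusion_rate = -8

With dose held at 1:
Substituting into the uptake equation gives uptake = -2*infusion_rate - 26.
This gives clearance = infusion_rate + 15.
Substituting into the symptom_score equation gives symptom_score = 4*infusion_rate + 67.
Solve 4*infusion_rate + 67 = 35: infusion_rate = (35 - 67) / 4 = -8.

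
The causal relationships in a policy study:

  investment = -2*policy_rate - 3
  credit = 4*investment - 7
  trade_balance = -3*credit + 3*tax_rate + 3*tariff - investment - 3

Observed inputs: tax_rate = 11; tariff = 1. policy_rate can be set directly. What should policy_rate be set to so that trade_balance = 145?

policy_rate = 2

Substituting into the credit equation gives credit = -8*policy_rate - 19.
Substituting into the trade_balance equation gives trade_balance = 26*policy_rate + 93.
Solve 26*policy_rate + 93 = 145: policy_rate = (145 - 93) / 26 = 2.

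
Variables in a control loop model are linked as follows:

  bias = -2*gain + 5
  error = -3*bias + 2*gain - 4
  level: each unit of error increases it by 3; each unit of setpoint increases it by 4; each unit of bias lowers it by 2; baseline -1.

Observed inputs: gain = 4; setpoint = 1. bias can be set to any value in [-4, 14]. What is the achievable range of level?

Intervening on bias fixes its value directly, overriding its dependence on gain.
Substituting into the error equation gives error = -3*bias + 4.
level becomes -11*bias + 15.
Linear in bias, so extremes are at the endpoints: bias = -4 gives level = 59; bias = 14 gives level = -139.

-139 to 59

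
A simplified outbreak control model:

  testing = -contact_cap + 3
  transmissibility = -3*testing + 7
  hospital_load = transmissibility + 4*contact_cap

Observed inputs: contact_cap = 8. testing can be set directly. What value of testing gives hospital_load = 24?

testing = 5

Intervening on testing fixes its value directly, overriding its dependence on contact_cap.
Substituting into the hospital_load equation gives hospital_load = -3*testing + 39.
Solve -3*testing + 39 = 24: testing = (24 - 39) / -3 = 5.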